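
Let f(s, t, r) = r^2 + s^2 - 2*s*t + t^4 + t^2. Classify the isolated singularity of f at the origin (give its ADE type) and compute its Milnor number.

Type A_{3}, Milnor number mu = 3.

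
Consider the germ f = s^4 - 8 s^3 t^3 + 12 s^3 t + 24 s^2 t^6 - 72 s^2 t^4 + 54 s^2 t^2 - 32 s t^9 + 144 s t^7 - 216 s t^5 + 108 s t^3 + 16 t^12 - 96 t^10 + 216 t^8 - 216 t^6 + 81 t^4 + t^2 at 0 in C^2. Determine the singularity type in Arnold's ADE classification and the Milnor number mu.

Type A_{3}, Milnor number mu = 3.

The Hessian of f at 0 is [[0, 0], [0, 2]] with rank 1, so corank 1. A Groebner basis of the Jacobian ideal J(f) in C{s,t} is {s^3, t}; counting standard monomials gives mu = 3. Corank 1: A-series; mu = 3 gives A_3.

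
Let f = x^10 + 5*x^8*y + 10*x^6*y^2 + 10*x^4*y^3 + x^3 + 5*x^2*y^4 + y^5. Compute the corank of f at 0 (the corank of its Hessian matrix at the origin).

Hessian at 0 has rank 0.

2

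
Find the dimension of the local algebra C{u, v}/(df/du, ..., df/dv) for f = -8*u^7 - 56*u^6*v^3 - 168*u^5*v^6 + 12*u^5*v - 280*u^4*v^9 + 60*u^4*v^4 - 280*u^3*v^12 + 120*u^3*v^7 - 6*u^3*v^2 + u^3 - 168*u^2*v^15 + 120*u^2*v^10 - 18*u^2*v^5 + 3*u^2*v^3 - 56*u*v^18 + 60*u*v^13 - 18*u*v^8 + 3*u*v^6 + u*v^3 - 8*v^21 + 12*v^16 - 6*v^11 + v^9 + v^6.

7

The Hessian of f at 0 is [[0, 0], [0, 0]] with rank 0, so corank 2. A Groebner basis of the Jacobian ideal J(f) in C{u,v} is {u^3, u*v^2, 3*u^2 + v^3}; counting standard monomials gives mu = 7. Corank 2; j^3 = u^3 is a perfect cube, so E-series; the 4-jet and mu = 7 give E_7.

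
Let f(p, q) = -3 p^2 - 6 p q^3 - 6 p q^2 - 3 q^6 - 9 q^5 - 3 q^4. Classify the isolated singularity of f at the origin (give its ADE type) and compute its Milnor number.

The Hessian of f at 0 is [[-6, 0], [0, 0]] with rank 1, so corank 1. A Groebner basis of the Jacobian ideal J(f) in C{p,q} is {p + q^3 + q^2, p^2, p*q - p - q^2}; counting standard monomials gives mu = 4. Corank 1: A-series; mu = 4 gives A_4.

Type A4, Milnor number mu = 4.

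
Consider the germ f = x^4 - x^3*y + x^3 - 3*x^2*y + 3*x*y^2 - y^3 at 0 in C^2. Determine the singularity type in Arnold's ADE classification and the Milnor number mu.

Type E7, Milnor number mu = 7.

The Hessian of f at 0 has rank 0. Corank 2; j^3 = (x - y)^3 is a perfect cube, so E-series; the 4-jet and mu = 7 give E_7.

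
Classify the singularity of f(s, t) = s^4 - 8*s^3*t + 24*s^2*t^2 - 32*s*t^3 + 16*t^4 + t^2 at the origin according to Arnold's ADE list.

A_{3}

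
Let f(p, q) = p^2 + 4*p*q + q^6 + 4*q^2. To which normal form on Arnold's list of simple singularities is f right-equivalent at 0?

The Hessian of f at 0 has rank 1. Corank 1: A-series; mu = 5 gives A_5.

A_{5}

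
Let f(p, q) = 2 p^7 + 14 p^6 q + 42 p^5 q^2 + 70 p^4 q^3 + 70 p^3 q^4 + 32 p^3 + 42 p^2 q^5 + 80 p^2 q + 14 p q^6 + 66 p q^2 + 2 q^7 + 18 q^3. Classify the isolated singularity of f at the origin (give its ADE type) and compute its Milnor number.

Type D8, Milnor number mu = 8.

The Hessian of f at 0 is [[0, 0], [0, 0]] with rank 0, so corank 2. A Groebner basis of the Jacobian ideal J(f) in C{p,q} is {-16384*p*q/7 + q^6 - 12288*q^2/7, p*q^2 + 3*q^3/4, p^2 + 7*p*q/4 + 3*q^2/4}; counting standard monomials gives mu = 8. Corank 2; j^3 = 2*(p + q)*(4*p + 3*q)^2 has shape L^2 M (L != M), so D-series; mu = 8 gives D_8.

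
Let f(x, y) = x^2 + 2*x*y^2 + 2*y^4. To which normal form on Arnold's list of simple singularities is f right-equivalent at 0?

A_3

The Hessian of f at 0 is [[2, 0], [0, 0]] with rank 1, so corank 1. A Groebner basis of the Jacobian ideal J(f) in C{x,y} is {x^2, x*y, x + y^2}; counting standard monomials gives mu = 3. Corank 1: A-series; mu = 3 gives A_3.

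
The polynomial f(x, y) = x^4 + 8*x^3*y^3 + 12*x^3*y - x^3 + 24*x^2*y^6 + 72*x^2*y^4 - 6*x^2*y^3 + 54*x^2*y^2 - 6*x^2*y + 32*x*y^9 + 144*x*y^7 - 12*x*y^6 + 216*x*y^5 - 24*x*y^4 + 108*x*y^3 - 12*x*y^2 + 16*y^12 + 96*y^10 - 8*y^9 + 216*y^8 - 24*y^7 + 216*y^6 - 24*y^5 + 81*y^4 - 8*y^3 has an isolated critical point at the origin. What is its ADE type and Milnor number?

The Hessian of f at 0 has rank 0. Corank 2; j^3 = -(x + 2*y)^3 is a perfect cube, so E-series; the 4-jet and mu = 6 give E_6.

Type E_6, Milnor number mu = 6.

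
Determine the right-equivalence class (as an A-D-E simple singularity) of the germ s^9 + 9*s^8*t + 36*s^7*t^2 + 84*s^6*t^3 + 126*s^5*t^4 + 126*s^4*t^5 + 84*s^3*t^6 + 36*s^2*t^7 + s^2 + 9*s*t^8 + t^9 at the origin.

A8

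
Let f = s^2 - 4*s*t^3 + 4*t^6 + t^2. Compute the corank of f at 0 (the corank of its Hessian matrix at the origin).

Hessian at 0 has rank 2.

0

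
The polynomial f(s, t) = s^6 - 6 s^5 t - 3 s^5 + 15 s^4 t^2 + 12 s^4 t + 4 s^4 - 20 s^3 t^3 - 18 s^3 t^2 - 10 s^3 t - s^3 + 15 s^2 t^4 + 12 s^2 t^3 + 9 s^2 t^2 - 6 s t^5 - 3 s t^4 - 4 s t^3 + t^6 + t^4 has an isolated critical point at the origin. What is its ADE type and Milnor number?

Type E_6, Milnor number mu = 6.

The Hessian of f at 0 is [[0, 0], [0, 0]] with rank 0, so corank 2. A Groebner basis of the Jacobian ideal J(f) in C{s,t} is {s^3, s^2*t, -s^2/2 + s*t^2, -3*s^2/2 + t^3}; counting standard monomials gives mu = 6. Corank 2; j^3 = -s^3 is a perfect cube, so E-series; the 4-jet and mu = 6 give E_6.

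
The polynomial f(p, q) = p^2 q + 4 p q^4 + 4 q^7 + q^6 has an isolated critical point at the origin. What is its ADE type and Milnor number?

The Hessian of f at 0 has rank 0. Corank 2; j^3 = p^2*q has shape L^2 M (L != M), so D-series; mu = 7 gives D_7.

Type D_{7}, Milnor number mu = 7.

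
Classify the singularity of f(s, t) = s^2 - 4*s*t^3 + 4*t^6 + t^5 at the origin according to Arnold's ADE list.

The Hessian of f at 0 has rank 1. Corank 1: A-series; mu = 4 gives A_4.

A_{4}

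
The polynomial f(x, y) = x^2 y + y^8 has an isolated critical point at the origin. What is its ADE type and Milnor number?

The Hessian of f at 0 has rank 0. Corank 2; j^3 = x^2*y has shape L^2 M (L != M), so D-series; mu = 9 gives D_9.

Type D_9, Milnor number mu = 9.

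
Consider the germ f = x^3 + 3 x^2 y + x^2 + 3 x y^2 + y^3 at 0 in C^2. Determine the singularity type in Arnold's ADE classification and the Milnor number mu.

Type A2, Milnor number mu = 2.

The Hessian of f at 0 has rank 1. Corank 1: A-series; mu = 2 gives A_2.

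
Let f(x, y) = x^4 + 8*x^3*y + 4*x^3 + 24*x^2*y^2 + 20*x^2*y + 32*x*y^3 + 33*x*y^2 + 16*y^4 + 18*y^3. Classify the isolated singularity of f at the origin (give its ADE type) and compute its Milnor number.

Type D5, Milnor number mu = 5.

The Hessian of f at 0 has rank 0. Corank 2; j^3 = (x + 2*y)*(2*x + 3*y)^2 has shape L^2 M (L != M), so D-series; mu = 5 gives D_5.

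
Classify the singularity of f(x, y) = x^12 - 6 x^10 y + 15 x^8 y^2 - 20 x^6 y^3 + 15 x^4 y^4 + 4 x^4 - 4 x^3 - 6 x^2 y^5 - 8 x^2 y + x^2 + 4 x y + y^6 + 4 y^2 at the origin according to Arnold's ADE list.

A_{5}

The Hessian of f at 0 has rank 1. Corank 1: A-series; mu = 5 gives A_5.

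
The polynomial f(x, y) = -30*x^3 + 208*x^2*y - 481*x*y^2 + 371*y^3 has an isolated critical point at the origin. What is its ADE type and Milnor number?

Type D_{4}, Milnor number mu = 4.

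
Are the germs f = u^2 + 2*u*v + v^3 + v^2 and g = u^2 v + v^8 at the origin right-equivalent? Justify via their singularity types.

No.

The Hessian of f at 0 has rank 1. Corank 1: A-series; mu = 2 gives A_2. The Hessian of g at 0 has rank 0. Corank 2; j^3 = u^2*v has shape L^2 M (L != M), so D-series; mu = 9 gives D_9. f is A_2 but g is D_9, hence not right-equivalent.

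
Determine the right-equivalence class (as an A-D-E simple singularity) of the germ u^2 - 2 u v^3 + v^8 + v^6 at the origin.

The Hessian of f at 0 has rank 1. Corank 1: A-series; mu = 7 gives A_7.

A_{7}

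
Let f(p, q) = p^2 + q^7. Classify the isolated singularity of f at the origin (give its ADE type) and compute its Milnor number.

The Hessian of f at 0 is [[2, 0], [0, 0]] with rank 1, so corank 1. A Groebner basis of the Jacobian ideal J(f) in C{p,q} is {q^6, p}; counting standard monomials gives mu = 6. Corank 1: A-series; mu = 6 gives A_6.

Type A_6, Milnor number mu = 6.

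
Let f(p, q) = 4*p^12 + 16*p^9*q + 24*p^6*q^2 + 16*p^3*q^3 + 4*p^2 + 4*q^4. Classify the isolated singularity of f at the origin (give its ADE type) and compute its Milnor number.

Type A_{3}, Milnor number mu = 3.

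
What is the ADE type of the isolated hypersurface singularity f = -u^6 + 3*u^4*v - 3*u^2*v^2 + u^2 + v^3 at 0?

A2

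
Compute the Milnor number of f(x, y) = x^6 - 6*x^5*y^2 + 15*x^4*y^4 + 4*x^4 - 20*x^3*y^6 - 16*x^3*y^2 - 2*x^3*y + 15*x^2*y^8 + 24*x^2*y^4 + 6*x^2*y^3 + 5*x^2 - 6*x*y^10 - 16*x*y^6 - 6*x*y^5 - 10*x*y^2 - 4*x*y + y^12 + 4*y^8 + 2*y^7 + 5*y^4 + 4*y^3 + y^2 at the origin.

1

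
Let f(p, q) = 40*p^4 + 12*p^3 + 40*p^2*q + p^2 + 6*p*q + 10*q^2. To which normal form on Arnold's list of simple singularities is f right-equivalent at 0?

A_{1}

The Hessian of f at 0 has rank 2. Corank 0: nondegenerate Morse point, so A_1.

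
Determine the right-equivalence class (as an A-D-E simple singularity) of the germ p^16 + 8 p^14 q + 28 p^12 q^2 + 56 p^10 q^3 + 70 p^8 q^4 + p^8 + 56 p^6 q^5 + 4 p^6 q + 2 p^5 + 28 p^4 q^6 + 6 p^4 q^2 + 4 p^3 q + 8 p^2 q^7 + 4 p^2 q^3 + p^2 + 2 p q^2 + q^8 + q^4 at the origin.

The Hessian of f at 0 is [[2, 0], [0, 0]] with rank 1, so corank 1. A Groebner basis of the Jacobian ideal J(f) in C{p,q} is {-p^2 + q^4, p^3 - p*q/2 - q^3/2, p^2*q + p/2 + q^2/2, p^2 + p*q^2}; counting standard monomials gives mu = 7. Corank 1: A-series; mu = 7 gives A_7.

A7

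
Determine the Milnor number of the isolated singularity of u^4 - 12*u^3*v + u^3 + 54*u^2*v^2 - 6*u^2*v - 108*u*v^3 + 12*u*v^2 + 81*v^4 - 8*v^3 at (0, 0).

6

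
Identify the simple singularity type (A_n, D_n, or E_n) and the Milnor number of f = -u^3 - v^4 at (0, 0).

Type E6, Milnor number mu = 6.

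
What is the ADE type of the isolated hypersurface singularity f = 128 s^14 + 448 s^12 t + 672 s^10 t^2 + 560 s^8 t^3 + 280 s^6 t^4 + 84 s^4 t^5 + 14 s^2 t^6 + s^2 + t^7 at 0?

A6

The Hessian of f at 0 is [[2, 0], [0, 0]] with rank 1, so corank 1. A Groebner basis of the Jacobian ideal J(f) in C{s,t} is {t^6, s}; counting standard monomials gives mu = 6. Corank 1: A-series; mu = 6 gives A_6.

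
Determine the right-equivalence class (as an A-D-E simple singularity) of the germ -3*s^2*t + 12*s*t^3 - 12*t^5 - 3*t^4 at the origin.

D_5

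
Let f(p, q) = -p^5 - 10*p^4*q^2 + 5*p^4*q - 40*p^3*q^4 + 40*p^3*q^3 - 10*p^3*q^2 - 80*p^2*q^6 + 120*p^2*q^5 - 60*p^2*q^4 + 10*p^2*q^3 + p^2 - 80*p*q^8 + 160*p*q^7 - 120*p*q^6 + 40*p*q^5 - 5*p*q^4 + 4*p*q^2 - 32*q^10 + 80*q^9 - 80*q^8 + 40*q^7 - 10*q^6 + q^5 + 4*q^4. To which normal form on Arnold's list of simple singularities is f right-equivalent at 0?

A_{4}

The Hessian of f at 0 is [[2, 0], [0, 0]] with rank 1, so corank 1. A Groebner basis of the Jacobian ideal J(f) in C{p,q} is {p^2, p/2 + q^2}; counting standard monomials gives mu = 4. Corank 1: A-series; mu = 4 gives A_4.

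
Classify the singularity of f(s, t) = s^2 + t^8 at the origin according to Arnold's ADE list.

A7

The Hessian of f at 0 has rank 1. Corank 1: A-series; mu = 7 gives A_7.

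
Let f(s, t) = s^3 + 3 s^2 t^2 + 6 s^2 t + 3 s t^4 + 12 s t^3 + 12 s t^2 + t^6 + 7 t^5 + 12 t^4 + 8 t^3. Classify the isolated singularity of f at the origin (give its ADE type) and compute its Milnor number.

Type E8, Milnor number mu = 8.

The Hessian of f at 0 has rank 0. Corank 2; j^3 = (s + 2*t)^3 is a perfect cube, so E-series; the 5-jet and mu = 8 give E_8.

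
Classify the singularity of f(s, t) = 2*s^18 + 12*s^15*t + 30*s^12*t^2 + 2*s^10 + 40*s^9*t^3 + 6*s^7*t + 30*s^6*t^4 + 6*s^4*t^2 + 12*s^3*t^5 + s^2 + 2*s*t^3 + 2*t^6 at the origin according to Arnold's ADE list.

The Hessian of f at 0 is [[2, 0], [0, 0]] with rank 1, so corank 1. A Groebner basis of the Jacobian ideal J(f) in C{s,t} is {s*t^2, s + t^3, s^2}; counting standard monomials gives mu = 5. Corank 1: A-series; mu = 5 gives A_5.

A_{5}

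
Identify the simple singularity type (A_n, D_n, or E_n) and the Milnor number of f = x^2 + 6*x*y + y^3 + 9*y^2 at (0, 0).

Type A2, Milnor number mu = 2.

The Hessian of f at 0 has rank 1. Corank 1: A-series; mu = 2 gives A_2.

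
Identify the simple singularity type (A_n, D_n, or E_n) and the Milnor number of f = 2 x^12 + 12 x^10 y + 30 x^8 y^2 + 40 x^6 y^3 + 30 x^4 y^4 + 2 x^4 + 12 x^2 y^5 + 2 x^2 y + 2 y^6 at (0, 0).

The Hessian of f at 0 is [[0, 0], [0, 0]] with rank 0, so corank 2. A Groebner basis of the Jacobian ideal J(f) in C{x,y} is {x^2/6 + y^5, x^3, x*y}; counting standard monomials gives mu = 7. Corank 2; j^3 = 2*x^2*y has shape L^2 M (L != M), so D-series; mu = 7 gives D_7.

Type D7, Milnor number mu = 7.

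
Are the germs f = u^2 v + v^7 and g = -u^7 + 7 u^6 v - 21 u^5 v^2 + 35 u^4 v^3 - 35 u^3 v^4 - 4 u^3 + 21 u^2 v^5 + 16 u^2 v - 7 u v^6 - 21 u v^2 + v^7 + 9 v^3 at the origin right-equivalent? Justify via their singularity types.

Yes.

The Hessian of f at 0 has rank 0. Corank 2; j^3 = u^2*v has shape L^2 M (L != M), so D-series; mu = 8 gives D_8. The Hessian of g at 0 has rank 0. Corank 2; j^3 = -(u - v)*(2*u - 3*v)^2 has shape L^2 M (L != M), so D-series; mu = 8 gives D_8. Both have type D_8, hence right-equivalent.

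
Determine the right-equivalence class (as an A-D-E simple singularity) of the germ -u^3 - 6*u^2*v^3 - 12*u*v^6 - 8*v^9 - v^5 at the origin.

E_{8}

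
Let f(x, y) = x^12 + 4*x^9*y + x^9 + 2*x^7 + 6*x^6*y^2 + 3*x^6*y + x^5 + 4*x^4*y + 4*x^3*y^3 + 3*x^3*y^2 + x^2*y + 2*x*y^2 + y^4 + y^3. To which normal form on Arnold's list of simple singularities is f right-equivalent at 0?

The Hessian of f at 0 has rank 0. Corank 2; j^3 = y*(x + y)^2 has shape L^2 M (L != M), so D-series; mu = 5 gives D_5.

D5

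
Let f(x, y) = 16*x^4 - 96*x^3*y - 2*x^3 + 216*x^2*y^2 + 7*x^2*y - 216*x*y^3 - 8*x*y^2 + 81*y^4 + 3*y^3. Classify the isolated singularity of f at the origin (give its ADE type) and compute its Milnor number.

Type D5, Milnor number mu = 5.

The Hessian of f at 0 has rank 0. Corank 2; j^3 = -(x - y)^2*(2*x - 3*y) has shape L^2 M (L != M), so D-series; mu = 5 gives D_5.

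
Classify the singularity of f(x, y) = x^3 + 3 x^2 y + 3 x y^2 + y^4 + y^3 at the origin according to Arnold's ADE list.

The Hessian of f at 0 has rank 0. Corank 2; j^3 = (x + y)^3 is a perfect cube, so E-series; the 4-jet and mu = 6 give E_6.

E_{6}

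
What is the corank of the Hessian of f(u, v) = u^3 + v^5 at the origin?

2

Hessian at 0 has rank 0.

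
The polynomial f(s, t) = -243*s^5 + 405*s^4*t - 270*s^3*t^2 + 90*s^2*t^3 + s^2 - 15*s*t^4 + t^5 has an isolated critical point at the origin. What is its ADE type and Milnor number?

Type A_{4}, Milnor number mu = 4.

The Hessian of f at 0 has rank 1. Corank 1: A-series; mu = 4 gives A_4.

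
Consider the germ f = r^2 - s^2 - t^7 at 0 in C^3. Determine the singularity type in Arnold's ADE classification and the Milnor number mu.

Type A_6, Milnor number mu = 6.

The Hessian of f at 0 has rank 2. Corank 1: A-series; mu = 6 gives A_6.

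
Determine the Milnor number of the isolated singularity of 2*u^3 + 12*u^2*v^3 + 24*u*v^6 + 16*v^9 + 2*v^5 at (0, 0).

8

The Hessian of f at 0 is [[0, 0], [0, 0]] with rank 0, so corank 2. A Groebner basis of the Jacobian ideal J(f) in C{u,v} is {u^2/4 + u*v^3, v^4, u^3, u^2*v}; counting standard monomials gives mu = 8. Corank 2; j^3 = 2*u^3 is a perfect cube, so E-series; the 5-jet and mu = 8 give E_8.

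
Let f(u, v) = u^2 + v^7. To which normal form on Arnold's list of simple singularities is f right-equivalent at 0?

The Hessian of f at 0 is [[2, 0], [0, 0]] with rank 1, so corank 1. A Groebner basis of the Jacobian ideal J(f) in C{u,v} is {v^6, u}; counting standard monomials gives mu = 6. Corank 1: A-series; mu = 6 gives A_6.

A_6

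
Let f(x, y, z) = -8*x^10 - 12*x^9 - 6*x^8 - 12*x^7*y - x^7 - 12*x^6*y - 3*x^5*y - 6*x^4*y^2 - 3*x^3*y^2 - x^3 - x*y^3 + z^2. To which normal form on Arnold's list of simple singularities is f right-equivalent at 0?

The Hessian of f at 0 is [[0, 0, 0], [0, 0, 0], [0, 0, 2]] with rank 1, so corank 2. A Groebner basis of the Jacobian ideal J(f) in C{x,y,z} is {x^3, x*y^2, 3*x^2 + y^3, z}; counting standard monomials gives mu = 7. Corank 2; j^3 = -x^3 is a perfect cube, so E-series; the 4-jet and mu = 7 give E_7.

E_7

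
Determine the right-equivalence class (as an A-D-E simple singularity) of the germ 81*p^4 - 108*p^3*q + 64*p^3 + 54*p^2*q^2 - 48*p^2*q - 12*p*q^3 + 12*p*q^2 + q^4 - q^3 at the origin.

The Hessian of f at 0 is [[0, 0], [0, 0]] with rank 0, so corank 2. A Groebner basis of the Jacobian ideal J(f) in C{p,q} is {q^4, p*q^2 - 5*q^3/18, p^2 - p*q/2 + q^2/16}; counting standard monomials gives mu = 6. Corank 2; j^3 = (4*p - q)^3 is a perfect cube, so E-series; the 4-jet and mu = 6 give E_6.

E_{6}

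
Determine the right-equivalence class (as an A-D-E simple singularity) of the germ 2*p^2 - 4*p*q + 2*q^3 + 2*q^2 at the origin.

A_{2}

The Hessian of f at 0 has rank 1. Corank 1: A-series; mu = 2 gives A_2.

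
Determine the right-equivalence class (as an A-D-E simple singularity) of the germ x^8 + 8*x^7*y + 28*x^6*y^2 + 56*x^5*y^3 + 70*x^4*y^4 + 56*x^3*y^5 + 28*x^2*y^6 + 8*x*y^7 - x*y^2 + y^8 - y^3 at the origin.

D_{9}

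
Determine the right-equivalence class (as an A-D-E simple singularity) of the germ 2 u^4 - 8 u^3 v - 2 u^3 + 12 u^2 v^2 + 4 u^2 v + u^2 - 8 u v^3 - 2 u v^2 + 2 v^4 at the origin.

The Hessian of f at 0 has rank 1. Corank 1: A-series; mu = 3 gives A_3.

A3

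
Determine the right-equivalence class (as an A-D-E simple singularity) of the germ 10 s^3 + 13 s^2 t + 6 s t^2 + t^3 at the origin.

D4

The Hessian of f at 0 is [[0, 0], [0, 0]] with rank 0, so corank 2. A Groebner basis of the Jacobian ideal J(f) in C{s,t} is {t^3, s^2 - 3*t^2/11, s*t + 6*t^2/11}; counting standard monomials gives mu = 4. Corank 2; j^3 = (2*s + t)*(5*s^2 + 4*s*t + t^2) splits into three distinct lines over C (the quadratic factor has nonzero discriminant), so D_4.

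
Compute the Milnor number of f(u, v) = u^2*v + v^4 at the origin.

The Hessian of f at 0 has rank 0. Corank 2; j^3 = u^2*v has shape L^2 M (L != M), so D-series; mu = 5 gives D_5.

5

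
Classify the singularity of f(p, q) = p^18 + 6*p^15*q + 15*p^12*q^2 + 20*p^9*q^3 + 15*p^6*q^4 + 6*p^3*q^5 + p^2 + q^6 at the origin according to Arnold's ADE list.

The Hessian of f at 0 is [[2, 0], [0, 0]] with rank 1, so corank 1. A Groebner basis of the Jacobian ideal J(f) in C{p,q} is {q^5, p}; counting standard monomials gives mu = 5. Corank 1: A-series; mu = 5 gives A_5.

A_{5}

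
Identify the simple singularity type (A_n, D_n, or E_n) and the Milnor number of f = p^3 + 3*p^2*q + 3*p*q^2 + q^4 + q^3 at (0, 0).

The Hessian of f at 0 has rank 0. Corank 2; j^3 = (p + q)^3 is a perfect cube, so E-series; the 4-jet and mu = 6 give E_6.

Type E_6, Milnor number mu = 6.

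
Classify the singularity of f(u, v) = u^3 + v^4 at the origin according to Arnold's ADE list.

The Hessian of f at 0 is [[0, 0], [0, 0]] with rank 0, so corank 2. A Groebner basis of the Jacobian ideal J(f) in C{u,v} is {v^3, u^2}; counting standard monomials gives mu = 6. Corank 2; j^3 = u^3 is a perfect cube, so E-series; the 4-jet and mu = 6 give E_6.

E6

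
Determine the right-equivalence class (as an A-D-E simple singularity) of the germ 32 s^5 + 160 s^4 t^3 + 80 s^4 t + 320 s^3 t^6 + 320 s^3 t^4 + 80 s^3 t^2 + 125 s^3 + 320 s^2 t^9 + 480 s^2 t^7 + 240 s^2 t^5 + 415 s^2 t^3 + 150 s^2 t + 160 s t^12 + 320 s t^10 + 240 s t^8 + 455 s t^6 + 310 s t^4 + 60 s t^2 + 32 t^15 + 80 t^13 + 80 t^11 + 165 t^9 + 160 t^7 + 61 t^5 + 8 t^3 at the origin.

E8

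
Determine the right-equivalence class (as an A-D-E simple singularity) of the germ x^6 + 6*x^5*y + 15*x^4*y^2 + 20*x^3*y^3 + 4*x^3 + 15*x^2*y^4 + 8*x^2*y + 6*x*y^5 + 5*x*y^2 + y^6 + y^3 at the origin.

D_7

The Hessian of f at 0 is [[0, 0], [0, 0]] with rank 0, so corank 2. A Groebner basis of the Jacobian ideal J(f) in C{x,y} is {-32*x*y/3 + y^5 - 16*y^2/3, x*y^2 + y^3/2, x^2 + 3*x*y/2 + y^2/2}; counting standard monomials gives mu = 7. Corank 2; j^3 = (x + y)*(2*x + y)^2 has shape L^2 M (L != M), so D-series; mu = 7 gives D_7.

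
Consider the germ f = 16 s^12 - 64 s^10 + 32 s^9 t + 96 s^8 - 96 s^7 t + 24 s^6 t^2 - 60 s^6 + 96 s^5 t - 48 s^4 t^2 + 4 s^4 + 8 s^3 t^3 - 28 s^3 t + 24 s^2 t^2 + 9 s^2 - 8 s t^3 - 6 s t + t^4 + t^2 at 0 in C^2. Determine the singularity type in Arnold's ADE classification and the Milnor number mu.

Type A_{3}, Milnor number mu = 3.

The Hessian of f at 0 is [[18, -6], [-6, 2]] with rank 1, so corank 1. A Groebner basis of the Jacobian ideal J(f) in C{s,t} is {t^3, s - t/3}; counting standard monomials gives mu = 3. Corank 1: A-series; mu = 3 gives A_3.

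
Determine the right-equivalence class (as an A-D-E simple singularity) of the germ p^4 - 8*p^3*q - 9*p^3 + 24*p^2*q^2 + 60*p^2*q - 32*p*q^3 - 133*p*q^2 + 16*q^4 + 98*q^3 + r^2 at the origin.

D_5

The Hessian of f at 0 has rank 1. Corank 2; j^3 = -(p - 2*q)*(3*p - 7*q)^2 has shape L^2 M (L != M), so D-series; mu = 5 gives D_5.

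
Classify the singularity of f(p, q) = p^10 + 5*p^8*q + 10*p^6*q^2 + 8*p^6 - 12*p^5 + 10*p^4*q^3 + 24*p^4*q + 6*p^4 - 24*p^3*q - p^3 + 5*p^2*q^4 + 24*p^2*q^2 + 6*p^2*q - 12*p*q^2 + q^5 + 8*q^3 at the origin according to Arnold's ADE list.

The Hessian of f at 0 has rank 0. Corank 2; j^3 = -(p - 2*q)^3 is a perfect cube, so E-series; the 5-jet and mu = 8 give E_8.

E_8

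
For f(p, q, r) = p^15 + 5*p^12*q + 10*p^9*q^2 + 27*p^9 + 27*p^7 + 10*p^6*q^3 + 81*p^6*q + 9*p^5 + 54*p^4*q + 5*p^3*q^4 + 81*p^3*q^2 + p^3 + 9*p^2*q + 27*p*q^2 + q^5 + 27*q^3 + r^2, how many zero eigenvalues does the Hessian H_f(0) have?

2

Hessian at 0 has rank 1.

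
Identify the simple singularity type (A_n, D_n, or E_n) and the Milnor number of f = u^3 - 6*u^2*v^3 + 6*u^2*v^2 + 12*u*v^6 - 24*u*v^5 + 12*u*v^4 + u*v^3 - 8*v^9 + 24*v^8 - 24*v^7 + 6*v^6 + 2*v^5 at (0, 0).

Type E_{7}, Milnor number mu = 7.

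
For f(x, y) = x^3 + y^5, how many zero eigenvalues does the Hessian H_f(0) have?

Hessian at 0 has rank 0.

2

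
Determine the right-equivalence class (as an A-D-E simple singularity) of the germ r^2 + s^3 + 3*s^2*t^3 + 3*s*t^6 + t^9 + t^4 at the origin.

The Hessian of f at 0 has rank 1. Corank 2; j^3 = s^3 is a perfect cube, so E-series; the 4-jet and mu = 6 give E_6.

E6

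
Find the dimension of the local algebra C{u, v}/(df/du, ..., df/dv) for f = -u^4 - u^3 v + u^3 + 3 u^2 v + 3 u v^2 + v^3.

7

The Hessian of f at 0 has rank 0. Corank 2; j^3 = (u + v)^3 is a perfect cube, so E-series; the 4-jet and mu = 7 give E_7.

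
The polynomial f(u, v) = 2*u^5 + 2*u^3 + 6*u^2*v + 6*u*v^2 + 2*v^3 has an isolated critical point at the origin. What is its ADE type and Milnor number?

Type E_{8}, Milnor number mu = 8.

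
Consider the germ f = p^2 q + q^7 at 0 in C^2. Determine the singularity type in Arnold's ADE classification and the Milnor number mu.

Type D_8, Milnor number mu = 8.

The Hessian of f at 0 has rank 0. Corank 2; j^3 = p^2*q has shape L^2 M (L != M), so D-series; mu = 8 gives D_8.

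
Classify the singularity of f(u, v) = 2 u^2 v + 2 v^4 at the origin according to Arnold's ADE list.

D_5

The Hessian of f at 0 is [[0, 0], [0, 0]] with rank 0, so corank 2. A Groebner basis of the Jacobian ideal J(f) in C{u,v} is {u^3, u^2/4 + v^3, u*v}; counting standard monomials gives mu = 5. Corank 2; j^3 = 2*u^2*v has shape L^2 M (L != M), so D-series; mu = 5 gives D_5.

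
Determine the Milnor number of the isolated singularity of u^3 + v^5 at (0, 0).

8

The Hessian of f at 0 has rank 0. Corank 2; j^3 = u^3 is a perfect cube, so E-series; the 5-jet and mu = 8 give E_8.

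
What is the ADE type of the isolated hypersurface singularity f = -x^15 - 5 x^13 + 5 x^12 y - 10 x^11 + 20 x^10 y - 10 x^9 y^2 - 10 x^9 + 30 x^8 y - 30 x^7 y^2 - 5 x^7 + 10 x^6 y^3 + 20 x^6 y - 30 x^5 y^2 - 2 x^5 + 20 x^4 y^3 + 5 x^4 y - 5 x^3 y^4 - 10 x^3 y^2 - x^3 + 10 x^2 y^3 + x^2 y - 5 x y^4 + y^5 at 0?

D6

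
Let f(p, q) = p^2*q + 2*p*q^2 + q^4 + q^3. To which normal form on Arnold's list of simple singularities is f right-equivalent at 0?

D5

The Hessian of f at 0 is [[0, 0], [0, 0]] with rank 0, so corank 2. A Groebner basis of the Jacobian ideal J(f) in C{p,q} is {p^3 - p^2/4 + q^2/4, p^2/4 + q^3 - q^2/4, p*q + q^2}; counting standard monomials gives mu = 5. Corank 2; j^3 = q*(p + q)^2 has shape L^2 M (L != M), so D-series; mu = 5 gives D_5.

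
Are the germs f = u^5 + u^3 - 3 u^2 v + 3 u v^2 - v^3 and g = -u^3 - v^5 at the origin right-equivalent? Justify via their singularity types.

Yes.

The Hessian of f at 0 has rank 0. Corank 2; j^3 = (u - v)^3 is a perfect cube, so E-series; the 5-jet and mu = 8 give E_8. The Hessian of g at 0 has rank 0. Corank 2; j^3 = -u^3 is a perfect cube, so E-series; the 5-jet and mu = 8 give E_8. Both have type E_8, hence right-equivalent.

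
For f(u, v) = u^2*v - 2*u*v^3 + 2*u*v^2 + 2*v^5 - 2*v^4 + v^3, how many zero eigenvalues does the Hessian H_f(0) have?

2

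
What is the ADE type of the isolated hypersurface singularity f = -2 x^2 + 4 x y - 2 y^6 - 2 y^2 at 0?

A_{5}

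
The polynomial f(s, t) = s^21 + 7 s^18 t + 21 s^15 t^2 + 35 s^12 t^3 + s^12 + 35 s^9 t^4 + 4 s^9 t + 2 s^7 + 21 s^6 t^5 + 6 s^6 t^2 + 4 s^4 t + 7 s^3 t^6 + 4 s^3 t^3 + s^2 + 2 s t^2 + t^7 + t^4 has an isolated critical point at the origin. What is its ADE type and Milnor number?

The Hessian of f at 0 is [[2, 0], [0, 0]] with rank 1, so corank 1. A Groebner basis of the Jacobian ideal J(f) in C{s,t} is {s^3, s + t^2}; counting standard monomials gives mu = 6. Corank 1: A-series; mu = 6 gives A_6.

Type A_6, Milnor number mu = 6.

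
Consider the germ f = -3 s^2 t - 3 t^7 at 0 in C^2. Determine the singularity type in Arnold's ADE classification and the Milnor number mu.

Type D8, Milnor number mu = 8.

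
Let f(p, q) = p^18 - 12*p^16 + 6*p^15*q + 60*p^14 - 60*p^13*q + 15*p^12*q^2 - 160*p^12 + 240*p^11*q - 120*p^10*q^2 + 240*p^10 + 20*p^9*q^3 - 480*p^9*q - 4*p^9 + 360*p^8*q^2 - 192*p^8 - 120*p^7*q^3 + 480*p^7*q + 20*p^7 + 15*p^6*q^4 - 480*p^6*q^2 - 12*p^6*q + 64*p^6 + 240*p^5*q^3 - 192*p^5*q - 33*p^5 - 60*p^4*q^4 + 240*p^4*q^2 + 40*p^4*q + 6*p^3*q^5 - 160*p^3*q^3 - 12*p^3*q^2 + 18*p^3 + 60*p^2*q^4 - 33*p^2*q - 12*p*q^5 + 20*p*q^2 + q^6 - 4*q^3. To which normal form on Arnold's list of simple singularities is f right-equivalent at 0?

D7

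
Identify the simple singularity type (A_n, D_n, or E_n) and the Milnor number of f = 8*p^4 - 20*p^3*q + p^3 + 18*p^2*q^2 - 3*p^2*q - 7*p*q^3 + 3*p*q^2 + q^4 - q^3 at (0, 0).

The Hessian of f at 0 has rank 0. Corank 2; j^3 = (p - q)^3 is a perfect cube, so E-series; the 4-jet and mu = 7 give E_7.

Type E7, Milnor number mu = 7.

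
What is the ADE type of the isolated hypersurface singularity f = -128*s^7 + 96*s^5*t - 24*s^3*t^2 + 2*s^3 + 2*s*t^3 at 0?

E_{7}

The Hessian of f at 0 has rank 0. Corank 2; j^3 = 2*s^3 is a perfect cube, so E-series; the 4-jet and mu = 7 give E_7.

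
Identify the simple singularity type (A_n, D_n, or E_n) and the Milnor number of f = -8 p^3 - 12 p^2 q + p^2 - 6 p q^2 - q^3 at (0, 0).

Type A2, Milnor number mu = 2.

The Hessian of f at 0 is [[2, 0], [0, 0]] with rank 1, so corank 1. A Groebner basis of the Jacobian ideal J(f) in C{p,q} is {q^2, p}; counting standard monomials gives mu = 2. Corank 1: A-series; mu = 2 gives A_2.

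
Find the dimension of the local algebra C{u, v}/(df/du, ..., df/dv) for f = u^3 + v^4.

The Hessian of f at 0 is [[0, 0], [0, 0]] with rank 0, so corank 2. A Groebner basis of the Jacobian ideal J(f) in C{u,v} is {v^3, u^2}; counting standard monomials gives mu = 6. Corank 2; j^3 = u^3 is a perfect cube, so E-series; the 4-jet and mu = 6 give E_6.

6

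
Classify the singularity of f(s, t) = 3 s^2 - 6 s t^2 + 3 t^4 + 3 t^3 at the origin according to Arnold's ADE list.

A_2

The Hessian of f at 0 is [[6, 0], [0, 0]] with rank 1, so corank 1. A Groebner basis of the Jacobian ideal J(f) in C{s,t} is {t^2, s}; counting standard monomials gives mu = 2. Corank 1: A-series; mu = 2 gives A_2.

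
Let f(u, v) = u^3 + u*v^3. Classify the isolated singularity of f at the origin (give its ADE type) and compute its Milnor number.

Type E_{7}, Milnor number mu = 7.

The Hessian of f at 0 has rank 0. Corank 2; j^3 = u^3 is a perfect cube, so E-series; the 4-jet and mu = 7 give E_7.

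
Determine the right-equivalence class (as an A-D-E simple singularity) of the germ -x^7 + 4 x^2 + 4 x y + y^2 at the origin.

A_6

The Hessian of f at 0 has rank 1. Corank 1: A-series; mu = 6 gives A_6.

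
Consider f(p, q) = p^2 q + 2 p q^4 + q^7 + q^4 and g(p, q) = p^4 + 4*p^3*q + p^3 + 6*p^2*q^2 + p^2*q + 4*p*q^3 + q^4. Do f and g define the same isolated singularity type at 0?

Yes.

The Hessian of f at 0 is [[0, 0], [0, 0]] with rank 0, so corank 2. A Groebner basis of the Jacobian ideal J(f) in C{p,q} is {p^3, p^2/4 + q^3, p*q}; counting standard monomials gives mu = 5. Corank 2; j^3 = p^2*q has shape L^2 M (L != M), so D-series; mu = 5 gives D_5. The Hessian of g at 0 is [[0, 0], [0, 0]] with rank 0, so corank 2. A Groebner basis of the Jacobian ideal J(g) in C{p,q} is {p*q^2, -p*q/4 + q^3, p^2 + p*q}; counting standard monomials gives mu = 5. Corank 2; j^3 = p^2*(p + q) has shape L^2 M (L != M), so D-series; mu = 5 gives D_5. Both have type D_5, hence right-equivalent.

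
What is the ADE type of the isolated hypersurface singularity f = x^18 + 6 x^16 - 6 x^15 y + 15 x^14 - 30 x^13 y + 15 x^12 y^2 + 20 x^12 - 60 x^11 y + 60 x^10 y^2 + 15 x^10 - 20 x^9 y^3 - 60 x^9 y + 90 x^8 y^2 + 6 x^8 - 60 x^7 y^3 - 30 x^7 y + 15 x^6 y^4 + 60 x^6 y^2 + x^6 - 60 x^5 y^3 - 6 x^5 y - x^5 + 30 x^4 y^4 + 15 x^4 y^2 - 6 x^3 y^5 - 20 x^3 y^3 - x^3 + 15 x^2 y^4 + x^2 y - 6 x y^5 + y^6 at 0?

D_7

The Hessian of f at 0 has rank 0. Corank 2; j^3 = -x^2*(x - y) has shape L^2 M (L != M), so D-series; mu = 7 gives D_7.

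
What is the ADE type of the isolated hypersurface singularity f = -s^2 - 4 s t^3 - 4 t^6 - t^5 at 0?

A_4

The Hessian of f at 0 has rank 1. Corank 1: A-series; mu = 4 gives A_4.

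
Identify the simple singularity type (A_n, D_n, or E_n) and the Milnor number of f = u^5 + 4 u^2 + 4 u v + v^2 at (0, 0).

Type A4, Milnor number mu = 4.

The Hessian of f at 0 has rank 1. Corank 1: A-series; mu = 4 gives A_4.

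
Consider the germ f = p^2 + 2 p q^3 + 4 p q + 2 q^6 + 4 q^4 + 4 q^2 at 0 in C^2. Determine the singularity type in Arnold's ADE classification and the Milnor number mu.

Type A_5, Milnor number mu = 5.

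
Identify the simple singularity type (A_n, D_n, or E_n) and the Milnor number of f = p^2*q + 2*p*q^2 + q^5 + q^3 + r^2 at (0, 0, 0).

Type D6, Milnor number mu = 6.

The Hessian of f at 0 is [[0, 0, 0], [0, 0, 0], [0, 0, 2]] with rank 1, so corank 2. A Groebner basis of the Jacobian ideal J(f) in C{p,q,r} is {p^2/5 + q^4 - q^2/5, p^3 + q^3, p*q + q^2, r}; counting standard monomials gives mu = 6. Corank 2; j^3 = q*(p + q)^2 has shape L^2 M (L != M), so D-series; mu = 6 gives D_6.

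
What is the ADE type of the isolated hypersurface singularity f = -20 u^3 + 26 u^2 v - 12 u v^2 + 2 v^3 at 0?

D_4

The Hessian of f at 0 is [[0, 0], [0, 0]] with rank 0, so corank 2. A Groebner basis of the Jacobian ideal J(f) in C{u,v} is {v^3, u^2 - 3*v^2/11, u*v - 6*v^2/11}; counting standard monomials gives mu = 4. Corank 2; j^3 = -2*(2*u - v)*(5*u^2 - 4*u*v + v^2) splits into three distinct lines over C (the quadratic factor has nonzero discriminant), so D_4.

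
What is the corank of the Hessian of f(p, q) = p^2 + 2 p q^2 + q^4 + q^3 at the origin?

1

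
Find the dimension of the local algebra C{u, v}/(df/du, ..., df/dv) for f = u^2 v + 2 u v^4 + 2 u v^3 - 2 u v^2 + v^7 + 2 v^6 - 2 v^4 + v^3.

6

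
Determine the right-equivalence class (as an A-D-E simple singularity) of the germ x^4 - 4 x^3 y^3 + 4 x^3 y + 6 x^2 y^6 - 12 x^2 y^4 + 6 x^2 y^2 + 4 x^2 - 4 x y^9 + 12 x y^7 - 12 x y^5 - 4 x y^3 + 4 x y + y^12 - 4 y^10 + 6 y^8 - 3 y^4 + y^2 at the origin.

A_3

The Hessian of f at 0 has rank 1. Corank 1: A-series; mu = 3 gives A_3.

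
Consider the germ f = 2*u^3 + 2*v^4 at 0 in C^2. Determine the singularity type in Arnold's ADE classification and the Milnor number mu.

Type E6, Milnor number mu = 6.

The Hessian of f at 0 has rank 0. Corank 2; j^3 = 2*u^3 is a perfect cube, so E-series; the 4-jet and mu = 6 give E_6.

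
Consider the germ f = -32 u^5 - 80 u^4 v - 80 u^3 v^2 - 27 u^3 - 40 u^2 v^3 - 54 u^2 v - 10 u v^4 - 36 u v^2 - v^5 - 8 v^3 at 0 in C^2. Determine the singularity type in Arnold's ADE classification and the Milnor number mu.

The Hessian of f at 0 is [[0, 0], [0, 0]] with rank 0, so corank 2. A Groebner basis of the Jacobian ideal J(f) in C{u,v} is {v^5, u*v^3 + 5*v^4/8, u^2 + 4*u*v/3 + 4*v^2/9}; counting standard monomials gives mu = 8. Corank 2; j^3 = -(3*u + 2*v)^3 is a perfect cube, so E-series; the 5-jet and mu = 8 give E_8.

Type E_{8}, Milnor number mu = 8.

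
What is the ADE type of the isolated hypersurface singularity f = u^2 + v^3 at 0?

The Hessian of f at 0 is [[2, 0], [0, 0]] with rank 1, so corank 1. A Groebner basis of the Jacobian ideal J(f) in C{u,v} is {v^2, u}; counting standard monomials gives mu = 2. Corank 1: A-series; mu = 2 gives A_2.

A_{2}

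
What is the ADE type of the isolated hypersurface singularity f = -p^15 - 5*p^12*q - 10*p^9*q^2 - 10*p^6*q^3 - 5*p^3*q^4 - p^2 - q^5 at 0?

A_{4}

The Hessian of f at 0 has rank 1. Corank 1: A-series; mu = 4 gives A_4.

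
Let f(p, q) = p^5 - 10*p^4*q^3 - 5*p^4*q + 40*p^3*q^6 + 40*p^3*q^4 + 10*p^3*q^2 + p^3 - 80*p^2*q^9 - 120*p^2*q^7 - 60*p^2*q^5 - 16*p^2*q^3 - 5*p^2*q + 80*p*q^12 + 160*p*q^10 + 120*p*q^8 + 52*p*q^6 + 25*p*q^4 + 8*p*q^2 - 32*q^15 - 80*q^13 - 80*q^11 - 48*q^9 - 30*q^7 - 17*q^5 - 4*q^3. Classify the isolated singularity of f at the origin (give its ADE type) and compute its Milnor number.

The Hessian of f at 0 has rank 0. Corank 2; j^3 = (p - 2*q)^2*(p - q) has shape L^2 M (L != M), so D-series; mu = 6 gives D_6.

Type D_{6}, Milnor number mu = 6.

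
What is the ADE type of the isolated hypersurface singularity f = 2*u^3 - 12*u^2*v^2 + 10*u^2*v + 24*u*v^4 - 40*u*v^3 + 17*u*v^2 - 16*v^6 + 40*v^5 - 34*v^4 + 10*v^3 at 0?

The Hessian of f at 0 has rank 0. Corank 2; j^3 = (u + 2*v)*(2*u^2 + 6*u*v + 5*v^2) splits into three distinct lines over C (the quadratic factor has nonzero discriminant), so D_4.

D_{4}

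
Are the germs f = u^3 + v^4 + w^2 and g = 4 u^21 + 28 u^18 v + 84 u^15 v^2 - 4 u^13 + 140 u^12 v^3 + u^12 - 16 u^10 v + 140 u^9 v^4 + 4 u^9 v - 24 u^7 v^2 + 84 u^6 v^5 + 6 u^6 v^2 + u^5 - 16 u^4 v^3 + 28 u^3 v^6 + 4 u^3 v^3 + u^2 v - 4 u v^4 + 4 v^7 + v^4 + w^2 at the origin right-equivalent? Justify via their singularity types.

No.

The Hessian of f at 0 is [[0, 0, 0], [0, 0, 0], [0, 0, 2]] with rank 1, so corank 2. A Groebner basis of the Jacobian ideal J(f) in C{u,v,w} is {v^3, u^2, w}; counting standard monomials gives mu = 6. Corank 2; j^3 = u^3 is a perfect cube, so E-series; the 4-jet and mu = 6 give E_6. The Hessian of g at 0 is [[0, 0, 0], [0, 0, 0], [0, 0, 2]] with rank 1, so corank 2. A Groebner basis of the Jacobian ideal J(g) in C{u,v,w} is {u^3, u^2/4 + v^3, u*v, w}; counting standard monomials gives mu = 5. Corank 2; j^3 = u^2*v has shape L^2 M (L != M), so D-series; mu = 5 gives D_5. f is E_6 but g is D_5, hence not right-equivalent.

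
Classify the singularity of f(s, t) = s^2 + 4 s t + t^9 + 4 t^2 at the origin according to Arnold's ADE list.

A8

The Hessian of f at 0 has rank 1. Corank 1: A-series; mu = 8 gives A_8.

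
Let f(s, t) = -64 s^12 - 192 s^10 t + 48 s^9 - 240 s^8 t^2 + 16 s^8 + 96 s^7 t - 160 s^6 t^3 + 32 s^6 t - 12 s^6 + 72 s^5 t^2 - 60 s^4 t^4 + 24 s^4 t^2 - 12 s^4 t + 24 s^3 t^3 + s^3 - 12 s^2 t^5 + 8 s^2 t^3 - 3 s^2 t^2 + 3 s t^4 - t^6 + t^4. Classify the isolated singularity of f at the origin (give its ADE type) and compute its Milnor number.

Type E6, Milnor number mu = 6.

The Hessian of f at 0 is [[0, 0], [0, 0]] with rank 0, so corank 2. A Groebner basis of the Jacobian ideal J(f) in C{s,t} is {s^3, s^2*t, -s^2/2 + s*t^2, t^3}; counting standard monomials gives mu = 6. Corank 2; j^3 = s^3 is a perfect cube, so E-series; the 4-jet and mu = 6 give E_6.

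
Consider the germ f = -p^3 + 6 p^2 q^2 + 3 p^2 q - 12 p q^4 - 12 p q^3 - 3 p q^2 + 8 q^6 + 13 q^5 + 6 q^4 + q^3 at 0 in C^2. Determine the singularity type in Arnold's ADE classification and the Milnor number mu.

Type E_8, Milnor number mu = 8.

The Hessian of f at 0 is [[0, 0], [0, 0]] with rank 0, so corank 2. A Groebner basis of the Jacobian ideal J(f) in C{p,q} is {q^4, p^3 - 3*p^2*q + 3*p^2/4 - 3*p*q/2 + 2*q^3 + 3*q^2/4, -p^2/4 + p*q^2 + p*q/2 - q^3 - q^2/4}; counting standard monomials gives mu = 8. Corank 2; j^3 = -(p - q)^3 is a perfect cube, so E-series; the 5-jet and mu = 8 give E_8.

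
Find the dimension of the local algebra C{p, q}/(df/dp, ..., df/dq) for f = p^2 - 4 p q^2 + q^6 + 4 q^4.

The Hessian of f at 0 has rank 1. Corank 1: A-series; mu = 5 gives A_5.

5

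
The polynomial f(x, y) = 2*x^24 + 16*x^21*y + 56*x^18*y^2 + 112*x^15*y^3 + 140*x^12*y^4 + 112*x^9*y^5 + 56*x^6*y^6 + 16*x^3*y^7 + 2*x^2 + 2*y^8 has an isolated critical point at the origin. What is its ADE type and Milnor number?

The Hessian of f at 0 has rank 1. Corank 1: A-series; mu = 7 gives A_7.

Type A_7, Milnor number mu = 7.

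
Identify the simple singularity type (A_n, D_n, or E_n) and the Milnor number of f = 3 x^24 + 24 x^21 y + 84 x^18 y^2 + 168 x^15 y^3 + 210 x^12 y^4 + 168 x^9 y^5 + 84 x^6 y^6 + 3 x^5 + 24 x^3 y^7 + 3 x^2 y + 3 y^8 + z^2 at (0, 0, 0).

The Hessian of f at 0 has rank 1. Corank 2; j^3 = 3*x^2*y has shape L^2 M (L != M), so D-series; mu = 9 gives D_9.

Type D9, Milnor number mu = 9.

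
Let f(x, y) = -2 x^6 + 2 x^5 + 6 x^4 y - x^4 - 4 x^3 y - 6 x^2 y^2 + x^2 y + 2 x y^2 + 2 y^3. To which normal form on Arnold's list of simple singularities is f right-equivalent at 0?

D_{4}

The Hessian of f at 0 is [[0, 0], [0, 0]] with rank 0, so corank 2. A Groebner basis of the Jacobian ideal J(f) in C{x,y} is {y^3, x^2 + 2*y^2, x*y + y^2}; counting standard monomials gives mu = 4. Corank 2; j^3 = y*(x^2 + 2*x*y + 2*y^2) splits into three distinct lines over C (the quadratic factor has nonzero discriminant), so D_4.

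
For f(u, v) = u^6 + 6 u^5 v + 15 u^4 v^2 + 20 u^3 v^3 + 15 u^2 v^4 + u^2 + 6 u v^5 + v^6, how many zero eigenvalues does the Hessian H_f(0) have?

1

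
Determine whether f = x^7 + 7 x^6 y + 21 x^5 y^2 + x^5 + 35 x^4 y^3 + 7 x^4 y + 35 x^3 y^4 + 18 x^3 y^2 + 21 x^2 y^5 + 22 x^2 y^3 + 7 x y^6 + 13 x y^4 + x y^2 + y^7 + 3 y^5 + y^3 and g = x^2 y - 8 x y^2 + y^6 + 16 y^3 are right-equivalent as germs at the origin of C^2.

No.

The Hessian of f at 0 has rank 0. Corank 2; j^3 = y^2*(x + y) has shape L^2 M (L != M), so D-series; mu = 6 gives D_6. The Hessian of g at 0 has rank 0. Corank 2; j^3 = y*(x - 4*y)^2 has shape L^2 M (L != M), so D-series; mu = 7 gives D_7. f is D_6 but g is D_7, hence not right-equivalent.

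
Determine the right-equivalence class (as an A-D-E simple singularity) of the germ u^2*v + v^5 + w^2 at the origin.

D_{6}

The Hessian of f at 0 has rank 1. Corank 2; j^3 = u^2*v has shape L^2 M (L != M), so D-series; mu = 6 gives D_6.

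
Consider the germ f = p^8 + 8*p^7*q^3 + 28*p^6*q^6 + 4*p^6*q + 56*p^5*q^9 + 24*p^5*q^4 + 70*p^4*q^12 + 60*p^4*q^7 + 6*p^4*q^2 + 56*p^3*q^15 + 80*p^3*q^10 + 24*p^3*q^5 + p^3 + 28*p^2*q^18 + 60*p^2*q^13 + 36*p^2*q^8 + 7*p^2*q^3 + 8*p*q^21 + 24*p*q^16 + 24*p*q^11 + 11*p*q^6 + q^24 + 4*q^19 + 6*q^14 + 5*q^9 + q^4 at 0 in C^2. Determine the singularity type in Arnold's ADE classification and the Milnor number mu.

Type E6, Milnor number mu = 6.

The Hessian of f at 0 has rank 0. Corank 2; j^3 = p^3 is a perfect cube, so E-series; the 4-jet and mu = 6 give E_6.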